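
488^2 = 238144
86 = 86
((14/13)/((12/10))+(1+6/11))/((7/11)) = 1048/273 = 3.84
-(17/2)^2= -72.25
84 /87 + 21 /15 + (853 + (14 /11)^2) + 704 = 27387488 /17545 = 1560.99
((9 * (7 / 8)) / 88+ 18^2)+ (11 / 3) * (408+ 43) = 4177021 / 2112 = 1977.76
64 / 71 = 0.90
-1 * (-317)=317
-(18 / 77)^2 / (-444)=27 / 219373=0.00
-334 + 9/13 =-4333/13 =-333.31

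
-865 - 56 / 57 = -49361 / 57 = -865.98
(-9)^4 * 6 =39366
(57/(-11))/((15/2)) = -0.69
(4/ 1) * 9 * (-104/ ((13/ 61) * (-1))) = 17568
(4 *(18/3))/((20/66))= 396/5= 79.20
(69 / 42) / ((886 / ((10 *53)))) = 6095 / 6202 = 0.98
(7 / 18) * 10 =35 / 9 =3.89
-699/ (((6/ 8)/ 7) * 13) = -6524/ 13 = -501.85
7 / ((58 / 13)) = 91 / 58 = 1.57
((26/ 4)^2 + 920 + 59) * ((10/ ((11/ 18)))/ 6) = 61275/ 22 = 2785.23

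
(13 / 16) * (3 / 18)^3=13 / 3456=0.00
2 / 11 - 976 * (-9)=96626 / 11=8784.18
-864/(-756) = 8/7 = 1.14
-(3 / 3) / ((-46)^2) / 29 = -0.00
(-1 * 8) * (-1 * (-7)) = -56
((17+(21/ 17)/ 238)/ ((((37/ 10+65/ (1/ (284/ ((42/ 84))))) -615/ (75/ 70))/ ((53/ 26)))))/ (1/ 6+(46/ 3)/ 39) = 23442165/ 13761632923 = 0.00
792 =792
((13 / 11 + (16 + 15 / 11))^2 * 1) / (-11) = -41616 / 1331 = -31.27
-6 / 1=-6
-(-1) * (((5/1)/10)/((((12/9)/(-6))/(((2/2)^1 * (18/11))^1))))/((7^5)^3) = -81/104446353218746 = -0.00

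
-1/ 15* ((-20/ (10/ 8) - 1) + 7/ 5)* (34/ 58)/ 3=442/ 2175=0.20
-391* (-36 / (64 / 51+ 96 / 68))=10557 / 2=5278.50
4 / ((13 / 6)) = 24 / 13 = 1.85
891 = 891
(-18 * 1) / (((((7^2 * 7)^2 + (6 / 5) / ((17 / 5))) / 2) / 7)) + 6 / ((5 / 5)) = 11995950 / 2000039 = 6.00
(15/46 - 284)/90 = -13049/4140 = -3.15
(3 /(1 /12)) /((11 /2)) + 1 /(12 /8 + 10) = 1678 /253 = 6.63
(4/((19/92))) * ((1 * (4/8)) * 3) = 29.05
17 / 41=0.41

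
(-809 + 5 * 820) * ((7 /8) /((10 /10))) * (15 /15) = 23037 /8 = 2879.62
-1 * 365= -365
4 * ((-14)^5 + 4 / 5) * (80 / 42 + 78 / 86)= -9103554032 / 1505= -6048873.11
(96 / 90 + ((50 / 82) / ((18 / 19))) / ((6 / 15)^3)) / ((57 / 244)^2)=1221838723 / 5994405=203.83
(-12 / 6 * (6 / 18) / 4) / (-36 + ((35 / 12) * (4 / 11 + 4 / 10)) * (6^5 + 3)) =-11 / 1141137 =-0.00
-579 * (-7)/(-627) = -1351/209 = -6.46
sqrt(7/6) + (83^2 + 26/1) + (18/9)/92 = sqrt(42)/6 + 318091/46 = 6916.10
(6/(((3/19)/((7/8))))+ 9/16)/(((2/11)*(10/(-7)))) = -41657/320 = -130.18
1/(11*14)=1/154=0.01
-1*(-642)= 642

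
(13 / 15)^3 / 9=2197 / 30375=0.07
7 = 7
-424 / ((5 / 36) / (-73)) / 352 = 34821 / 55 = 633.11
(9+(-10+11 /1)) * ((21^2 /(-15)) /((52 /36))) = -2646 /13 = -203.54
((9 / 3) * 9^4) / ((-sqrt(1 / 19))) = -19683 * sqrt(19) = -85796.21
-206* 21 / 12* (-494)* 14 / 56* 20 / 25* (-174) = -30987138 / 5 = -6197427.60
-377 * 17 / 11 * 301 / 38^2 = -1929109 / 15884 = -121.45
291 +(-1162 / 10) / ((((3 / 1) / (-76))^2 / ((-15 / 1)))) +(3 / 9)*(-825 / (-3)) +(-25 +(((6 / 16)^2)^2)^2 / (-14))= 788478920995613 / 704643072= 1118976.33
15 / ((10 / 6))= 9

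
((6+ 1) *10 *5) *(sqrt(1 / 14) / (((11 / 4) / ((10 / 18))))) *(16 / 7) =43.19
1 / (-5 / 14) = -14 / 5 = -2.80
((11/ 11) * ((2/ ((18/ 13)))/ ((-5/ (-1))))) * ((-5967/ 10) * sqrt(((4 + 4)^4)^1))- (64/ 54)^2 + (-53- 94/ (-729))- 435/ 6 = -135583013/ 12150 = -11159.10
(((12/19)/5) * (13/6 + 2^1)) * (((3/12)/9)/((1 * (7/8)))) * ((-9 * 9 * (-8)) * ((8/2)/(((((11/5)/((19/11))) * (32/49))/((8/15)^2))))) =14.81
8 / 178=4 / 89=0.04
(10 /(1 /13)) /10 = 13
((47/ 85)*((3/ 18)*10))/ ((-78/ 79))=-3713/ 3978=-0.93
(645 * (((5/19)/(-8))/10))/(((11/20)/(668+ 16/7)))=-3782925/1463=-2585.73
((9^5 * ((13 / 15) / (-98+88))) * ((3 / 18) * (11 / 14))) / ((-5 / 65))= 12196899 / 1400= 8712.07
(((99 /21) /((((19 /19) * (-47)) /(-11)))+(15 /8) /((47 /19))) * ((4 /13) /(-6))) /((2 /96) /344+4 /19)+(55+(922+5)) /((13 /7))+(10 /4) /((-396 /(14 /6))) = 528.30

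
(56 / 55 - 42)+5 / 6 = -13249 / 330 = -40.15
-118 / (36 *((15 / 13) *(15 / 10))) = -767 / 405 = -1.89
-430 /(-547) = 430 /547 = 0.79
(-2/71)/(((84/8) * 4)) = -0.00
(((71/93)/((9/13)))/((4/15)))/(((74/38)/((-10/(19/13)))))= -299975/20646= -14.53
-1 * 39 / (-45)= 13 / 15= 0.87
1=1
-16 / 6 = -8 / 3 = -2.67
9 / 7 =1.29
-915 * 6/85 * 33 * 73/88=-120231/68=-1768.10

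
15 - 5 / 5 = 14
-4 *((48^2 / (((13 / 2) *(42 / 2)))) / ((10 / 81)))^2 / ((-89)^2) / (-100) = 3869835264 / 40996125625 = 0.09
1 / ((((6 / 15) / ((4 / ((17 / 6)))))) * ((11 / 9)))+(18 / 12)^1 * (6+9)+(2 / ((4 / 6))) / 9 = 28859 / 1122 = 25.72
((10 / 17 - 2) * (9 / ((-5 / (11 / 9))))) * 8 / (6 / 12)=4224 / 85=49.69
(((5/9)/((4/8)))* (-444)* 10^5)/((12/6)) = -74000000/3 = -24666666.67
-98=-98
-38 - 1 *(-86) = 48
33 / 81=0.41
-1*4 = -4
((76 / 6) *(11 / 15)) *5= 418 / 9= 46.44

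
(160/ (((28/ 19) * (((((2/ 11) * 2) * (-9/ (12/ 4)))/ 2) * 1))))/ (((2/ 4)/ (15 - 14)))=-398.10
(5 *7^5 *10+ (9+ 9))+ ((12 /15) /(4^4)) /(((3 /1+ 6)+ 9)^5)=508138393927681 /604661760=840368.00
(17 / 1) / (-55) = -17 / 55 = -0.31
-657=-657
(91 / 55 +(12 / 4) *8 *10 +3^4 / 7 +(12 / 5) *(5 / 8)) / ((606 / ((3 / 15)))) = 0.08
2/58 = 1/29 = 0.03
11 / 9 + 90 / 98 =944 / 441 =2.14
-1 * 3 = -3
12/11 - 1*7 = -65/11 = -5.91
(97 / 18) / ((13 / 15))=485 / 78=6.22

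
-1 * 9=-9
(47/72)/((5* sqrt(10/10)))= 47/360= 0.13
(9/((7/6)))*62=3348/7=478.29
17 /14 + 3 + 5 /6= 5.05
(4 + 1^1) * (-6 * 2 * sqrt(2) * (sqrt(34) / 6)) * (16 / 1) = -320 * sqrt(17) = -1319.39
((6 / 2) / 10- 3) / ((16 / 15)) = -81 / 32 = -2.53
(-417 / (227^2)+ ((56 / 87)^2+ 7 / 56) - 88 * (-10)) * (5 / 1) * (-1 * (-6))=13737097297045 / 520030668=26415.94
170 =170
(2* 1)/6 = 1/3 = 0.33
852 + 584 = 1436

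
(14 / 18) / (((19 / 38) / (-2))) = -28 / 9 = -3.11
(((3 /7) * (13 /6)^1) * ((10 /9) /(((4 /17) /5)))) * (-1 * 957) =-1762475 /84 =-20981.85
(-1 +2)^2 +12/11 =23/11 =2.09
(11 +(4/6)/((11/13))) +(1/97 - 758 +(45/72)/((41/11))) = -783282121/1049928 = -746.03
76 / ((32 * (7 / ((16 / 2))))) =19 / 7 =2.71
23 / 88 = 0.26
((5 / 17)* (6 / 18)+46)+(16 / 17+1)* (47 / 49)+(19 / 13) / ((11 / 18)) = 17993494 / 357357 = 50.35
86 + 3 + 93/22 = 2051/22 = 93.23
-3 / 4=-0.75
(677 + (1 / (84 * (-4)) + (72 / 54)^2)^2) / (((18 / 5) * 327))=3455379245 / 5980552704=0.58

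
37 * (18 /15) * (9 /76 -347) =-2926293 /190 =-15401.54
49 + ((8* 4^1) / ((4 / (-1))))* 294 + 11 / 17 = -39140 / 17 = -2302.35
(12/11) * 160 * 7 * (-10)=-12218.18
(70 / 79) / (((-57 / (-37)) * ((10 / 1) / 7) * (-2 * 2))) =-0.10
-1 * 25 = -25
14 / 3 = 4.67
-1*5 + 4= -1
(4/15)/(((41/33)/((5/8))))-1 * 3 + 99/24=413/328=1.26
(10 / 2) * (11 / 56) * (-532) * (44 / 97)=-22990 / 97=-237.01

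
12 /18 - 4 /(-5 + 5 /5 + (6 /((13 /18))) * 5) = 205 /366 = 0.56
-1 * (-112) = 112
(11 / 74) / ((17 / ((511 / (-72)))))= -5621 / 90576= -0.06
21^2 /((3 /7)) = 1029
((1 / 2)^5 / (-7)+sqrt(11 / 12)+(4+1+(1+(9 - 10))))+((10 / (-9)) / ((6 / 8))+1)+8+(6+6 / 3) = sqrt(33) / 6+124069 / 6048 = 21.47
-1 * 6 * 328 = -1968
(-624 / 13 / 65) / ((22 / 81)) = -1944 / 715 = -2.72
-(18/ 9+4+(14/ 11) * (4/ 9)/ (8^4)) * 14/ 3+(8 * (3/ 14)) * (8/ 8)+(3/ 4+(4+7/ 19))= -214055605/ 10112256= -21.17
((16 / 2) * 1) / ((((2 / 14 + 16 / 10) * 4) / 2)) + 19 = 1299 / 61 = 21.30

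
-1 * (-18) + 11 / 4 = 83 / 4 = 20.75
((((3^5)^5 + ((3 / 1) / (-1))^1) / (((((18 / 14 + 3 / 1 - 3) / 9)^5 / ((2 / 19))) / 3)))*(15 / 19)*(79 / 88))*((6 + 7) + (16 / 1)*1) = 367027985232493439400 / 3971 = 92427092730418896.85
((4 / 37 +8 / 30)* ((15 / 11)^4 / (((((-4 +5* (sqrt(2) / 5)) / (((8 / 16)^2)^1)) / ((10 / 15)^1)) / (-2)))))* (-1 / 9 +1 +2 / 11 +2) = 3952000* sqrt(2) / 41712209 +15808000 / 41712209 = 0.51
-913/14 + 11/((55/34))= -4089/70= -58.41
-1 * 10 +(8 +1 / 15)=-1.93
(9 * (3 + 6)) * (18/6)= 243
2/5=0.40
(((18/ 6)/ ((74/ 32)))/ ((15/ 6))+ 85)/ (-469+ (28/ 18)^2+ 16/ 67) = -85860567/ 468204475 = -0.18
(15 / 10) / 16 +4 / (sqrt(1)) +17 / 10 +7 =2047 / 160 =12.79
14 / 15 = 0.93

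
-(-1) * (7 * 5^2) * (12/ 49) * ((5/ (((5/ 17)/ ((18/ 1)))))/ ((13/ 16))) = 16140.66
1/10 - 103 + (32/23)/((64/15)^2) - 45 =-2175963/14720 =-147.82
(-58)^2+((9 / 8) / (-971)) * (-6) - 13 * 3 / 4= 6513967 / 1942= 3354.26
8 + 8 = 16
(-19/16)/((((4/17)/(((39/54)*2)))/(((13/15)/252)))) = -54587/2177280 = -0.03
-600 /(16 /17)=-1275 /2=-637.50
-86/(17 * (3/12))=-20.24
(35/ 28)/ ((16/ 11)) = 55/ 64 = 0.86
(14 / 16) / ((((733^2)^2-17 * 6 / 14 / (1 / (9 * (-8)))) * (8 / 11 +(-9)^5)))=-539 / 10500350832057523112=-0.00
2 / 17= 0.12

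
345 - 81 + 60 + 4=328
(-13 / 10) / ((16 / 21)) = -273 / 160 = -1.71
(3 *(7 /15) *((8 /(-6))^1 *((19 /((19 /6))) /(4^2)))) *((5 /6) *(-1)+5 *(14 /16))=-119 /48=-2.48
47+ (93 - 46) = 94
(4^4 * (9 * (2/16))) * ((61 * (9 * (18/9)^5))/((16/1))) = 316224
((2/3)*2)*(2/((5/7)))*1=56/15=3.73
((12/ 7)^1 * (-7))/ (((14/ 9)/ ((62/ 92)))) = -837/ 161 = -5.20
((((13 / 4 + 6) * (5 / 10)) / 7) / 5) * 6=111 / 140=0.79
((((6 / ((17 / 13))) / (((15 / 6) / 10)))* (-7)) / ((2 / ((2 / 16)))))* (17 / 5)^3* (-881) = 69508257 / 250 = 278033.03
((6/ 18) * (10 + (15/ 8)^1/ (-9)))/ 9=235/ 648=0.36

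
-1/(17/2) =-2/17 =-0.12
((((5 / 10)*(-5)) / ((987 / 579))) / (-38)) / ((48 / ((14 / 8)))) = 965 / 685824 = 0.00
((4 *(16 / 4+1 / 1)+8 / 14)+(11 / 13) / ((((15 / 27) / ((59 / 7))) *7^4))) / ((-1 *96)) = -7493067 / 34958560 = -0.21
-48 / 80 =-3 / 5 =-0.60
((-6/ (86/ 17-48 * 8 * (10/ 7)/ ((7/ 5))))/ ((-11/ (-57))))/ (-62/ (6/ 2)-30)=-22491/ 14176184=-0.00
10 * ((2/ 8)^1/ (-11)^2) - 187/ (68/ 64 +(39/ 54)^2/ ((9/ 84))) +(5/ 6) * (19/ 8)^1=-3954910963/ 133926672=-29.53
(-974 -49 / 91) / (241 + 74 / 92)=-582774 / 144599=-4.03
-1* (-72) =72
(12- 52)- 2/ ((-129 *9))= -46438/ 1161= -40.00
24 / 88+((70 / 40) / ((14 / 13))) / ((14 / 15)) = 2481 / 1232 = 2.01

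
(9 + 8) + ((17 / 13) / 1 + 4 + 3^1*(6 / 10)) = 1567 / 65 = 24.11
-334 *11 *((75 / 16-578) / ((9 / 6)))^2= -154572397573 / 288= -536709713.80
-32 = -32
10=10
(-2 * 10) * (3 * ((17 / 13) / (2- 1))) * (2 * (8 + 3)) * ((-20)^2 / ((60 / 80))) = -11968000 / 13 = -920615.38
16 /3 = 5.33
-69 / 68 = -1.01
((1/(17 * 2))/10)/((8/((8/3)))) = 0.00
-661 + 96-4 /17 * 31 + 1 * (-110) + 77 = -10290 /17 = -605.29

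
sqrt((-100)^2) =100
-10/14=-5/7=-0.71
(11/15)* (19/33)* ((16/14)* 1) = 152/315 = 0.48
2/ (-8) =-1/ 4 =-0.25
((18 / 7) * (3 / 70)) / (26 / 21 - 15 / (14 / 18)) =-81 / 13265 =-0.01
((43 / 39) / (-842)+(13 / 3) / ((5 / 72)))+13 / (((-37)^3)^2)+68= 54932615500776319 / 421266619093710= 130.40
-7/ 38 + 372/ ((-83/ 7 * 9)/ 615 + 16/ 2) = 20206543/ 426778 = 47.35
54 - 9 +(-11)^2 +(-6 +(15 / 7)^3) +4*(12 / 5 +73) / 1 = 808519 / 1715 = 471.44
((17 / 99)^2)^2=83521 / 96059601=0.00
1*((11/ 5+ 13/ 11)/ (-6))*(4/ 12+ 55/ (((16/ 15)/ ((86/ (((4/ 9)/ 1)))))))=-29693567/ 5280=-5623.78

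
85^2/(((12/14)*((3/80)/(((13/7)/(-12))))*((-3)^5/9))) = 1288.41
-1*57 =-57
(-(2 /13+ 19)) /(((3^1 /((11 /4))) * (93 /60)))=-4565 /403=-11.33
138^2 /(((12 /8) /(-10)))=-126960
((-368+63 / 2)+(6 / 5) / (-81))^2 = 8255357881 / 72900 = 113242.22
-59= -59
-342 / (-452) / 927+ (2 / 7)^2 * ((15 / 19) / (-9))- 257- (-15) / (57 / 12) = -16504072211 / 65015454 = -253.85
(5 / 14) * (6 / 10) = 3 / 14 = 0.21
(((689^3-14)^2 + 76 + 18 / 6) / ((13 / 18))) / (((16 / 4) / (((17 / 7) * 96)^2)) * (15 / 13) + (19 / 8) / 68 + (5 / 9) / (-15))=-3846709336823645098807296 / 52603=-73127185461354772518.82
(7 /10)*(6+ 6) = 42 /5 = 8.40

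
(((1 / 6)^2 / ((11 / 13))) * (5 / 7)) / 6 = 65 / 16632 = 0.00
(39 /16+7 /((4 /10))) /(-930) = -319 /14880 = -0.02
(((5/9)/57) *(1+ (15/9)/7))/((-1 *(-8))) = 0.00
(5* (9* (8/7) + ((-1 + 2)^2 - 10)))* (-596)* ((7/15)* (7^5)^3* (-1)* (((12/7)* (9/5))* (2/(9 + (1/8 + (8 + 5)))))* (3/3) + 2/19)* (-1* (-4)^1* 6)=2229592222528212659904/39235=56826614566795276.15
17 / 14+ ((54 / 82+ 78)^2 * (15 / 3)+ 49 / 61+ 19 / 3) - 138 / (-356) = 5930499011357 / 191649129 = 30944.57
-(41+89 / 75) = -3164 / 75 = -42.19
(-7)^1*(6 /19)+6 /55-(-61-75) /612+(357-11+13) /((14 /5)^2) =43.91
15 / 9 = 5 / 3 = 1.67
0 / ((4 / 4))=0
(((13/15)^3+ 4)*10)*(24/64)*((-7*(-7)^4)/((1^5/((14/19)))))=-215992.56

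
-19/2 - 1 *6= -31/2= -15.50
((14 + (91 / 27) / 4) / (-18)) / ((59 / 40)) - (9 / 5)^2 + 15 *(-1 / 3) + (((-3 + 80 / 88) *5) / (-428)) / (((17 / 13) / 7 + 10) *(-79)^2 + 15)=-28640809432301149 / 3254991544767600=-8.80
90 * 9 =810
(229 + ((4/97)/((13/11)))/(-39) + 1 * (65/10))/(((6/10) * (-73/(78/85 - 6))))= 27.33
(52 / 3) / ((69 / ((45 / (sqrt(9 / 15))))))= 260 * sqrt(15) / 69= 14.59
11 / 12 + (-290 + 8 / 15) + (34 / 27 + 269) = -9877 / 540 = -18.29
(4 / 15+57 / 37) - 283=-156062 / 555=-281.19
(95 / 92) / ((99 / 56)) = 1330 / 2277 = 0.58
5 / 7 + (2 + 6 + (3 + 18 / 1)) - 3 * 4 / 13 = 2620 / 91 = 28.79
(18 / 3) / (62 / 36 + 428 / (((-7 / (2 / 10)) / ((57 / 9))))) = -3780 / 47707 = -0.08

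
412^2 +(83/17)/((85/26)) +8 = 245293798/1445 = 169753.49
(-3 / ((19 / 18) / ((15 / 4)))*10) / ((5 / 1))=-405 / 19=-21.32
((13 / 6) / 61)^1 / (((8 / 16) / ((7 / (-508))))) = -91 / 92964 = -0.00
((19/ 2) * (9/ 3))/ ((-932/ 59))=-3363/ 1864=-1.80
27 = 27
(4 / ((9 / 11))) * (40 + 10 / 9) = 16280 / 81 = 200.99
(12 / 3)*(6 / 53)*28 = 672 / 53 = 12.68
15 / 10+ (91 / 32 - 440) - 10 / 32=-13951 / 32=-435.97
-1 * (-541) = 541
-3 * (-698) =2094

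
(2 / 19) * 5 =10 / 19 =0.53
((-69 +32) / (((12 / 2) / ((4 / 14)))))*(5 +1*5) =-370 / 21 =-17.62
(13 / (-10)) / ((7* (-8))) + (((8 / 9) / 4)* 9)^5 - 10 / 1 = 12333 / 560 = 22.02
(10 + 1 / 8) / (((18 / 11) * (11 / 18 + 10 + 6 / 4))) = 891 / 1744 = 0.51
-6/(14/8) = -24/7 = -3.43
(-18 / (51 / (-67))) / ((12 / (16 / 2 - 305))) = -19899 / 34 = -585.26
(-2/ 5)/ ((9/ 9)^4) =-2/ 5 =-0.40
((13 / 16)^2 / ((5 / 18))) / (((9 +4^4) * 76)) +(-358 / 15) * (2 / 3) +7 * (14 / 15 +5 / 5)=-275823751 / 116006400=-2.38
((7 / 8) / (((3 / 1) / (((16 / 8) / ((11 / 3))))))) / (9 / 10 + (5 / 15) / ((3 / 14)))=0.06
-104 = -104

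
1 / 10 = 0.10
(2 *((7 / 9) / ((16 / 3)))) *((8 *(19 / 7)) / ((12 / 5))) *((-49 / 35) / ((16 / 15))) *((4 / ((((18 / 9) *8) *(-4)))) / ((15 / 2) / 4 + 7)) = 665 / 27264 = 0.02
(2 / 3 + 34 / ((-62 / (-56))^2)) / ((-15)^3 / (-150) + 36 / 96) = 655120 / 527589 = 1.24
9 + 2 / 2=10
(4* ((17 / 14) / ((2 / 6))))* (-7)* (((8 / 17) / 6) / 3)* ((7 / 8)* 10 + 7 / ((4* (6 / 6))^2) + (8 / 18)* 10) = -1963 / 54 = -36.35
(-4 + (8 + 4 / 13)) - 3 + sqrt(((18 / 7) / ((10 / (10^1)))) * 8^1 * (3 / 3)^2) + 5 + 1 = 12 * sqrt(7) / 7 + 95 / 13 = 11.84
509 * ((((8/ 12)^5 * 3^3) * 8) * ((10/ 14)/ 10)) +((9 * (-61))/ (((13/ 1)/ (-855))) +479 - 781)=30171523/ 819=36839.47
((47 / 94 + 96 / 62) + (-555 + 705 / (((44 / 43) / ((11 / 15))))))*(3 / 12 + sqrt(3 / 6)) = -5915*sqrt(2) / 248- 5915 / 496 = -45.66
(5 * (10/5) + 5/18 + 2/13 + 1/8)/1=9881/936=10.56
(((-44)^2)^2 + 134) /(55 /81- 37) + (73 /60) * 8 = -2276834959 /22065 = -103187.63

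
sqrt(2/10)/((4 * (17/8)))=2 * sqrt(5)/85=0.05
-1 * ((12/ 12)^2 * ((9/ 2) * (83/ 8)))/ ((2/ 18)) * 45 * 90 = -13614075/ 8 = -1701759.38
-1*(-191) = 191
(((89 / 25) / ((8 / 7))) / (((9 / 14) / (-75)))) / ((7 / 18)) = -1869 / 2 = -934.50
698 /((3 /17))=11866 /3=3955.33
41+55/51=2146/51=42.08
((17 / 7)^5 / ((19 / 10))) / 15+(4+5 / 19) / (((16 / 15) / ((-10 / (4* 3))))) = -11231677 / 30655968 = -0.37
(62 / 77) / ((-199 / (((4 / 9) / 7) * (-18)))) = 496 / 107261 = 0.00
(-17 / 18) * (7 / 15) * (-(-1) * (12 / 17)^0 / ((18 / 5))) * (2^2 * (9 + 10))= -2261 / 243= -9.30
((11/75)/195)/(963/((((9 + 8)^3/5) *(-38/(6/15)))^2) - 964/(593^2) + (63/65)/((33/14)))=370762231367955361/201342276197570479275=0.00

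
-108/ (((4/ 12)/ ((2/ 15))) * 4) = -10.80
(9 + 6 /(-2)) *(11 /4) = 33 /2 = 16.50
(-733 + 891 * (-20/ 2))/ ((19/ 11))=-106073/ 19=-5582.79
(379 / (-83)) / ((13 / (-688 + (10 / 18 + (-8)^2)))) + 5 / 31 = 65972194 / 301041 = 219.15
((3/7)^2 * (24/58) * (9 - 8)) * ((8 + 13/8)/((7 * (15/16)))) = 0.11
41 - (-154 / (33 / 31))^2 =-187987 / 9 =-20887.44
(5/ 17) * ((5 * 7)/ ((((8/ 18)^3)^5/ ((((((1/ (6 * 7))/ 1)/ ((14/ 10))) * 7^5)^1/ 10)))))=4119538401327102075/ 73014444032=56420869.27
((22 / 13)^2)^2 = 234256 / 28561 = 8.20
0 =0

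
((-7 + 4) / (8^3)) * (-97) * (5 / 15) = 97 / 512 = 0.19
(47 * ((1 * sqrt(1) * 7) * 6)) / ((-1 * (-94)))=21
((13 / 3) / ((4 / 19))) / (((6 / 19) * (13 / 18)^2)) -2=3197 / 26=122.96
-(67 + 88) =-155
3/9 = 1/3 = 0.33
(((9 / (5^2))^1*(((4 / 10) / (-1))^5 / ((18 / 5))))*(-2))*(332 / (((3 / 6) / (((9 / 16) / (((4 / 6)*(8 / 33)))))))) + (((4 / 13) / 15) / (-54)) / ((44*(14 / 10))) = 11992350761 / 2533781250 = 4.73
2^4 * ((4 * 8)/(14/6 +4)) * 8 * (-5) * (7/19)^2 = -438.92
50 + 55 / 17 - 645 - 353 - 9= -16214 / 17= -953.76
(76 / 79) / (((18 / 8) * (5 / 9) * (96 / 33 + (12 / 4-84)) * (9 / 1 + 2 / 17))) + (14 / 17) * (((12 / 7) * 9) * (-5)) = -56800623416 / 894068675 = -63.53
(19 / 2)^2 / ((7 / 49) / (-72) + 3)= 45486 / 1511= 30.10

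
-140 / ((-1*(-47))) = -140 / 47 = -2.98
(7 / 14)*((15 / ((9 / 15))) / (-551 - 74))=-1 / 50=-0.02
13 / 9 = 1.44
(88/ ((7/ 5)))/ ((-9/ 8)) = -3520/ 63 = -55.87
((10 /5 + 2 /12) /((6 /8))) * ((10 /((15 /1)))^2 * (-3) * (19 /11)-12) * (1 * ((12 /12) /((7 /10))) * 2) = -245440 /2079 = -118.06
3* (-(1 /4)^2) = -3 /16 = -0.19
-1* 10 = -10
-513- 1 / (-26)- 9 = -13571 / 26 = -521.96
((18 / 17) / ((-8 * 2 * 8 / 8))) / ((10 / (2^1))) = -9 / 680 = -0.01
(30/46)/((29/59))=885/667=1.33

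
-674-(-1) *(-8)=-682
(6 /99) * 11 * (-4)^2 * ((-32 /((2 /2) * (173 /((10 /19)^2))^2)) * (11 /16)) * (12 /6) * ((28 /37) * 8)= -3153920000 /432941870199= -0.01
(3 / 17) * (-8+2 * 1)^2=108 / 17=6.35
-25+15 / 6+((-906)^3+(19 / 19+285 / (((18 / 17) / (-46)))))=-4462138915 / 6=-743689819.17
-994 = -994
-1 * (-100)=100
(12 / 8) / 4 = 3 / 8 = 0.38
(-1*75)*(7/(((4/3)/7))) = -11025/4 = -2756.25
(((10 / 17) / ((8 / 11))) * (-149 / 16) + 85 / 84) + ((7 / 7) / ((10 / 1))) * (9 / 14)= -737531 / 114240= -6.46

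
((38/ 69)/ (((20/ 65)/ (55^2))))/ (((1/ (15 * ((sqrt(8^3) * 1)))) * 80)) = 747175 * sqrt(2)/ 46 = 22970.98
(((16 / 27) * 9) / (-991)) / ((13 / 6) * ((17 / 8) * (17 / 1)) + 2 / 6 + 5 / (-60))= -256 / 3735079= -0.00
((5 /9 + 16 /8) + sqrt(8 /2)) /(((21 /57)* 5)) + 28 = 9599 /315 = 30.47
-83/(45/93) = -2573/15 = -171.53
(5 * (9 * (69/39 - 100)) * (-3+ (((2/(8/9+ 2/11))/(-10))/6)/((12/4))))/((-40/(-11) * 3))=134471931/110240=1219.81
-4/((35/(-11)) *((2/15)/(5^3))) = 8250/7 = 1178.57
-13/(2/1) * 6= -39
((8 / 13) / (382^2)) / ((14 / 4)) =0.00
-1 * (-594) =594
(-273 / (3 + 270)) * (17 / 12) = -17 / 12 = -1.42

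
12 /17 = 0.71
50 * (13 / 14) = 46.43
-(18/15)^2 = -36/25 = -1.44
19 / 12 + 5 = 79 / 12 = 6.58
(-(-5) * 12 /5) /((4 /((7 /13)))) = 21 /13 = 1.62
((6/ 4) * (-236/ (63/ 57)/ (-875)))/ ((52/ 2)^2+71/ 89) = 199538/ 368939375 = 0.00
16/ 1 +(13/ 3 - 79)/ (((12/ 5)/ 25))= -6856/ 9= -761.78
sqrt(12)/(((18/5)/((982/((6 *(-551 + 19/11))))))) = -27005 *sqrt(3)/163134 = -0.29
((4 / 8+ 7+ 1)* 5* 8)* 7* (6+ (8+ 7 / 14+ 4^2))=72590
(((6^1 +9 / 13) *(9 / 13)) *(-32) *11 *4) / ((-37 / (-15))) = -2644.64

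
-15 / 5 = -3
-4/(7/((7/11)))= -4/11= -0.36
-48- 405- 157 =-610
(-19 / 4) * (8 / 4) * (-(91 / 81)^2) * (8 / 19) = 33124 / 6561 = 5.05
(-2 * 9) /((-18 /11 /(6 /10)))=33 /5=6.60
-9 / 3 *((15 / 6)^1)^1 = -15 / 2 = -7.50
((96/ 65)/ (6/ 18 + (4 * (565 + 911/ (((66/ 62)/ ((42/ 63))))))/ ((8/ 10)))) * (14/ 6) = 11088/ 18268835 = 0.00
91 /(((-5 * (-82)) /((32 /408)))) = 182 /10455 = 0.02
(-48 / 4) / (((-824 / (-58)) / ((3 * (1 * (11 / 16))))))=-2871 / 1648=-1.74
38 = 38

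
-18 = -18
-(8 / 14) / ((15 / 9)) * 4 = -48 / 35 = -1.37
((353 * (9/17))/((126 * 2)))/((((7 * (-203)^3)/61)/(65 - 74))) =193797/27873602764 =0.00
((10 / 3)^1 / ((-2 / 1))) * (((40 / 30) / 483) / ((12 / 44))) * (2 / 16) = -0.00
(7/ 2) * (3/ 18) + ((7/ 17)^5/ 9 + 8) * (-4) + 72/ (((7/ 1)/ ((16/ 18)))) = -7971539725/ 357803964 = -22.28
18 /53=0.34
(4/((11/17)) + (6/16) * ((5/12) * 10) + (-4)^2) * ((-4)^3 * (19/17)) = -317604/187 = -1698.42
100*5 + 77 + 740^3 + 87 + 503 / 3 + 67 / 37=44979956516 / 111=405224833.48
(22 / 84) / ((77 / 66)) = 11 / 49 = 0.22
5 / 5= 1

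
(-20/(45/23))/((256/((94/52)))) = -0.07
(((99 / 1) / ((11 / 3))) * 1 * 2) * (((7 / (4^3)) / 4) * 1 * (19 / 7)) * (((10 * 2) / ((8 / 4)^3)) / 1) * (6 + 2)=2565 / 32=80.16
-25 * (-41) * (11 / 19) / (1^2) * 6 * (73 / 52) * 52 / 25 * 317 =62619546 / 19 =3295765.58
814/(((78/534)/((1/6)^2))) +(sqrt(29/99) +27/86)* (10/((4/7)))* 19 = 665* sqrt(319)/66 +5215913/20124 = 439.15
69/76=0.91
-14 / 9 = -1.56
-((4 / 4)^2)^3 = -1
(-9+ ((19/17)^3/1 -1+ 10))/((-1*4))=-6859/19652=-0.35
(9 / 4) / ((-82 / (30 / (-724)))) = 135 / 118736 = 0.00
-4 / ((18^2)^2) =-1 / 26244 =-0.00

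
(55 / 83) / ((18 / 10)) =275 / 747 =0.37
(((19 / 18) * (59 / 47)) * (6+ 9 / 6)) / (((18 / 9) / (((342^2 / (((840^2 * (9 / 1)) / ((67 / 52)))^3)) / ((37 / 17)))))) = 2069122217251 / 927703264337661630873600000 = 0.00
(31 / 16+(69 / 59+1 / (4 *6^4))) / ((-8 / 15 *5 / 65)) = -61772815 / 815616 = -75.74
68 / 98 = 34 / 49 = 0.69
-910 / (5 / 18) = -3276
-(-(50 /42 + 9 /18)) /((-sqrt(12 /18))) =-2.07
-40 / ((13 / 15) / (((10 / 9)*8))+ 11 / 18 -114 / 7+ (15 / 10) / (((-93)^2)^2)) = 2792727504000 / 1087565110309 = 2.57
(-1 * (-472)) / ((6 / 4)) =944 / 3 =314.67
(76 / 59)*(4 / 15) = 304 / 885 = 0.34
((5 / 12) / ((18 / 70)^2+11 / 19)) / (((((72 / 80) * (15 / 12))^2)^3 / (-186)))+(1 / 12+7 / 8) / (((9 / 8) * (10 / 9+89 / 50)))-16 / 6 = -319906217045482 / 5190375390687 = -61.63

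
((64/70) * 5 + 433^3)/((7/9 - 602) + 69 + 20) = -5114512719/32270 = -158491.25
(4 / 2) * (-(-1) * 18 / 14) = 18 / 7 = 2.57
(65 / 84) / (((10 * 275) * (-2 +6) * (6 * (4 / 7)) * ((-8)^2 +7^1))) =13 / 44985600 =0.00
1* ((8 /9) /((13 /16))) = 128 /117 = 1.09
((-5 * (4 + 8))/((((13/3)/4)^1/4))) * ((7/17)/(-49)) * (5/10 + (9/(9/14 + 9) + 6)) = 21408/1547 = 13.84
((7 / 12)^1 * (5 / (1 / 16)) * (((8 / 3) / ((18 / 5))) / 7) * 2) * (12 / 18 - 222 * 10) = -5326400 / 243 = -21919.34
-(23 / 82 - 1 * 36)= 2929 / 82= 35.72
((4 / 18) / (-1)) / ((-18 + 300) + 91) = -2 / 3357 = -0.00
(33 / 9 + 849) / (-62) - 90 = -9649 / 93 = -103.75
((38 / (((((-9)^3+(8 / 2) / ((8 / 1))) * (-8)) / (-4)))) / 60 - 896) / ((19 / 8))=-156656716 / 415245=-377.26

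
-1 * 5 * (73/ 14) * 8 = -1460/ 7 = -208.57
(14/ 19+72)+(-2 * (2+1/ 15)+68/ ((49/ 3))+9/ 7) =1034143/ 13965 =74.05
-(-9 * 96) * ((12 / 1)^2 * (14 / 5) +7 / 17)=29641248 / 85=348720.56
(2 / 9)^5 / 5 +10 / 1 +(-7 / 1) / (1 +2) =7.67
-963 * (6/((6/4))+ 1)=-4815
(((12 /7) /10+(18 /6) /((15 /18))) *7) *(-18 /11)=-216 /5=-43.20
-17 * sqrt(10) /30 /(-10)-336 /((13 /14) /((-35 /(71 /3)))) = 535.30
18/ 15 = 6/ 5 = 1.20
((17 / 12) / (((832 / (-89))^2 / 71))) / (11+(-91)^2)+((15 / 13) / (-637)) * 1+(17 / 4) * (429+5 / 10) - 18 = 6100018342358935 / 3375073787904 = 1807.37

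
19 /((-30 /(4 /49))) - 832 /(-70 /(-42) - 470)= 356234 /206535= 1.72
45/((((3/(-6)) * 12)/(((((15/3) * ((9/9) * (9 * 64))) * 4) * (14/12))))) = -100800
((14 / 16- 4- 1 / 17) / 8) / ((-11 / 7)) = 3031 / 11968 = 0.25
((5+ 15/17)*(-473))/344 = -275/34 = -8.09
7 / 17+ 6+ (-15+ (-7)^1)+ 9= -112 / 17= -6.59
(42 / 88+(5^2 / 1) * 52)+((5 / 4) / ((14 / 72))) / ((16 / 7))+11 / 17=3901379 / 2992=1303.94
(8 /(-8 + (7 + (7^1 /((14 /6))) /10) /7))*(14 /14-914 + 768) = 81200 /487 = 166.74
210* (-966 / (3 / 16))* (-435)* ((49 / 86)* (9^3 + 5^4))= 15612381489600 / 43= 363078639293.02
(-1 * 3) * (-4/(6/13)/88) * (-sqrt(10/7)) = -13 * sqrt(70)/308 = -0.35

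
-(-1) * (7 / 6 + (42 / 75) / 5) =959 / 750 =1.28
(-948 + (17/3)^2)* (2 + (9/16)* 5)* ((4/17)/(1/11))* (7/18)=-48872747/11016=-4436.52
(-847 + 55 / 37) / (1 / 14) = -437976 / 37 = -11837.19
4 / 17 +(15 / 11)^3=62699 / 22627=2.77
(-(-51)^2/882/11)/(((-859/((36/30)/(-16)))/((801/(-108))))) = 25721/148160320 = 0.00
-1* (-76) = 76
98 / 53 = 1.85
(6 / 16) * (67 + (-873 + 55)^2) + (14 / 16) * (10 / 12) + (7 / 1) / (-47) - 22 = 566087263 / 2256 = 250925.21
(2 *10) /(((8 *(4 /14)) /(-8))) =-70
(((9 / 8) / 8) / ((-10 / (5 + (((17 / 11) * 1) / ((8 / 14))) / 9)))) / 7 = -2099 / 197120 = -0.01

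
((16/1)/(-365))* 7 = -0.31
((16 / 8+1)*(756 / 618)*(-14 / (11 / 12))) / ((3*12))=-1764 / 1133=-1.56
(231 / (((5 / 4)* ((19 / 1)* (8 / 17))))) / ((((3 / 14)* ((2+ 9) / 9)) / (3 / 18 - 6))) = -17493 / 38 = -460.34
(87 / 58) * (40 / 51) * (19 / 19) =20 / 17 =1.18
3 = 3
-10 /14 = -5 /7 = -0.71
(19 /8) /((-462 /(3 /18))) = -19 /22176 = -0.00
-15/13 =-1.15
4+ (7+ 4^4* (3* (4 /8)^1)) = 395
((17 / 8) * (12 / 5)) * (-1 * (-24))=122.40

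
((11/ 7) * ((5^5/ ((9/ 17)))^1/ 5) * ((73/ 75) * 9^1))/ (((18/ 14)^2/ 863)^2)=87180666882925/ 19683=4429236746.58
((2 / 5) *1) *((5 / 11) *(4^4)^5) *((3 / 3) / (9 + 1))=1099511627776 / 55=19991120505.02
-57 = -57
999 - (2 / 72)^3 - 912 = 87.00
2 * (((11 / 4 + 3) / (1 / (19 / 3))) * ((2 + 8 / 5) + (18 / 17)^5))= 2549550207 / 7099285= 359.13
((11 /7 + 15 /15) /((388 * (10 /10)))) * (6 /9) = 3 /679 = 0.00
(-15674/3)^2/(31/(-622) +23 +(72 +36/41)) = 6265185386552/21994299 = 284854.97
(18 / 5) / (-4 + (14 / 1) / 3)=27 / 5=5.40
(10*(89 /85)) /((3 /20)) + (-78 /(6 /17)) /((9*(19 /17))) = 139051 /2907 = 47.83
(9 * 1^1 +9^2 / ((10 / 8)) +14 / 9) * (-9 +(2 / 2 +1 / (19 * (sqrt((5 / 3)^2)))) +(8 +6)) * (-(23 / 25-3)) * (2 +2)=134717648 / 35625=3781.55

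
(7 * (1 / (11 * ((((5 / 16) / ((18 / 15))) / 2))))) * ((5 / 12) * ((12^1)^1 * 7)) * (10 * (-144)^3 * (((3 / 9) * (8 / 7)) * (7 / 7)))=-21403533312 / 11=-1945775755.64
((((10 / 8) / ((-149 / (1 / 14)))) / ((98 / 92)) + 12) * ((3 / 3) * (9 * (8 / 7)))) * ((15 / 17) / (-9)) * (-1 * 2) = 147181260 / 6081733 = 24.20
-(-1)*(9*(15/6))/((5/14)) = 63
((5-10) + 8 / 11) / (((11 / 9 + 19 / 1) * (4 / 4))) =-423 / 2002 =-0.21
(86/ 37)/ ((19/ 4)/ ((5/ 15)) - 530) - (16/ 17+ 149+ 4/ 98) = -9536700037/ 63583723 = -149.99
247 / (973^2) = 247 / 946729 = 0.00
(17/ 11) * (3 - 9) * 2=-204/ 11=-18.55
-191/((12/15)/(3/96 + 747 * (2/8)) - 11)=5708035/328607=17.37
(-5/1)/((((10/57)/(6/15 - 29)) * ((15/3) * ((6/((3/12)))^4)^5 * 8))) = 2717/535998495712080489828109516800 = 0.00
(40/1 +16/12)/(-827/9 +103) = 93/25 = 3.72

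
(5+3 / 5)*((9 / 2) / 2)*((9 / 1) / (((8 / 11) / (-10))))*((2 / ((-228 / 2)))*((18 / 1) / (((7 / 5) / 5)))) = 66825 / 38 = 1758.55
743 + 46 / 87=64687 / 87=743.53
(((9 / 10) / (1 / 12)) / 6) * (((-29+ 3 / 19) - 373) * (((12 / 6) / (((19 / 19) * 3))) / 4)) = -4581 / 38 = -120.55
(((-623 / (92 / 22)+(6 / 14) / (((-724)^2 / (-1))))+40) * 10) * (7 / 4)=-1907.12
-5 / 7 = -0.71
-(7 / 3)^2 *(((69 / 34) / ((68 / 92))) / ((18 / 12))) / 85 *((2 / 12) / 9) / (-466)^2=-25921 / 2592536450040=-0.00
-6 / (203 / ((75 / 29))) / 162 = -25 / 52983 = -0.00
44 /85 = 0.52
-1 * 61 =-61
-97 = -97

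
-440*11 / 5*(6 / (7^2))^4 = -0.22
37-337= -300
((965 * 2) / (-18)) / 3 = -35.74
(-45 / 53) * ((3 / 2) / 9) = -15 / 106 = -0.14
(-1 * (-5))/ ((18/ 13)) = 65/ 18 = 3.61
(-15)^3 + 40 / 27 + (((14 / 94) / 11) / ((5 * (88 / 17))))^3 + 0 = -1072201773892930820707 / 317828927870784000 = -3373.52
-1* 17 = -17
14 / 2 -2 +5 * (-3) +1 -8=-17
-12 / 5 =-2.40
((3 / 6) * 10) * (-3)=-15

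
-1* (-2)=2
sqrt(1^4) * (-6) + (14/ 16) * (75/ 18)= -113/ 48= -2.35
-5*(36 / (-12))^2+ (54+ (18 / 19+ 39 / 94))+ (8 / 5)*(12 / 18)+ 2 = 13.43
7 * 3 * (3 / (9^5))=7 / 6561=0.00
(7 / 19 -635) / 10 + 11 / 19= -5974 / 95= -62.88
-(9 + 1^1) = -10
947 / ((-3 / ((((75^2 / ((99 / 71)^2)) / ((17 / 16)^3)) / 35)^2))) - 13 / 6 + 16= -12616801900605604078717 / 8415823490018406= -1499176.15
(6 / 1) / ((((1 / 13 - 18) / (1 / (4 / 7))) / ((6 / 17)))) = -819 / 3961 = -0.21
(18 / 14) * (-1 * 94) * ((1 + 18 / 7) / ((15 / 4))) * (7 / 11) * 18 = -101520 / 77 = -1318.44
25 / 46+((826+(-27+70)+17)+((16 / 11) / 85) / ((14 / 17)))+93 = 17348083 / 17710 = 979.56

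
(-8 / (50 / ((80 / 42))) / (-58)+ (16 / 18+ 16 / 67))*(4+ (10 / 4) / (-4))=260031 / 68005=3.82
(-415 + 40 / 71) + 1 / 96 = -2824729 / 6816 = -414.43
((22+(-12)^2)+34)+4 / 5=1004 / 5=200.80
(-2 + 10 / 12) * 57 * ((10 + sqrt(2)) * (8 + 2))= -6650 - 665 * sqrt(2)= -7590.45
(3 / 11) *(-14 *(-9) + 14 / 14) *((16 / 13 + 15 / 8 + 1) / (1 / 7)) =1138809 / 1144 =995.46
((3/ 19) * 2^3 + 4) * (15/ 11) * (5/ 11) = 7500/ 2299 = 3.26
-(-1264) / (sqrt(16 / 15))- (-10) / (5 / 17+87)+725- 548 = 131419 / 742+316* sqrt(15) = 1400.98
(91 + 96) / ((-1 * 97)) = -187 / 97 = -1.93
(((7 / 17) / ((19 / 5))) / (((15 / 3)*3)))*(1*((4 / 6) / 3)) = 14 / 8721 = 0.00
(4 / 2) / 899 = 2 / 899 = 0.00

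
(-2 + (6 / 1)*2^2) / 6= 11 / 3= 3.67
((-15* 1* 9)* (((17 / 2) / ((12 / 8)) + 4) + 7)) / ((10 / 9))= -2025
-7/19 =-0.37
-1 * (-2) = 2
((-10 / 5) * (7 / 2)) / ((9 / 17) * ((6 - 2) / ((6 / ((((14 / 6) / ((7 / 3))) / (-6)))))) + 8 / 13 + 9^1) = -1547 / 2112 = -0.73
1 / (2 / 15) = 15 / 2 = 7.50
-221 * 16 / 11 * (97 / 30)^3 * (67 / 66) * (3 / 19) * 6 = -27027898222 / 2586375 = -10450.11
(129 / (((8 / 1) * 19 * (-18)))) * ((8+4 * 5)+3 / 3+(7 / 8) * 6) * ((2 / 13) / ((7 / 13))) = -5891 / 12768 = -0.46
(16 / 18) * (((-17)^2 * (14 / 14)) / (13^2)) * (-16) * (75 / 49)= -924800 / 24843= -37.23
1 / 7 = 0.14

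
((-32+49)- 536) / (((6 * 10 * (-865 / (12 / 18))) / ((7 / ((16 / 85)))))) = 119 / 480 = 0.25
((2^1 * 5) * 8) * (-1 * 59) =-4720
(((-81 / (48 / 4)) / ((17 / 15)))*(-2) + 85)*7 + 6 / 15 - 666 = 2173 / 170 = 12.78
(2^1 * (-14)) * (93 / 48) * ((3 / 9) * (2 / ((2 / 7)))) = -1519 / 12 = -126.58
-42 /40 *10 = -10.50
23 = 23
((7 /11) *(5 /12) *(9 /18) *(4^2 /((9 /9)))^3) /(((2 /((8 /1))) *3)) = 71680 /99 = 724.04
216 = 216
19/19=1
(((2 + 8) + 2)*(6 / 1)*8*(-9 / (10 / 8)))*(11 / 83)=-228096 / 415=-549.63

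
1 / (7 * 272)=1 / 1904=0.00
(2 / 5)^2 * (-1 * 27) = -108 / 25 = -4.32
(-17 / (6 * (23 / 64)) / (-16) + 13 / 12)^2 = 21025 / 8464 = 2.48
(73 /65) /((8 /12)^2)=657 /260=2.53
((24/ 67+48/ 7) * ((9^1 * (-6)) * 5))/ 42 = -152280/ 3283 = -46.38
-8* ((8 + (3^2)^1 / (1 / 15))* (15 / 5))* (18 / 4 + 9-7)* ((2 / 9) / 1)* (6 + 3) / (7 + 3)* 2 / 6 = -7436 / 5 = -1487.20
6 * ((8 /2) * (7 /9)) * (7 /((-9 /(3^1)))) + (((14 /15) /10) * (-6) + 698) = 147124 /225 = 653.88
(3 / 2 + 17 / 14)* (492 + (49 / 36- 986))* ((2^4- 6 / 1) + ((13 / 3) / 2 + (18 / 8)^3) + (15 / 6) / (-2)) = -1443221095 / 48384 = -29828.48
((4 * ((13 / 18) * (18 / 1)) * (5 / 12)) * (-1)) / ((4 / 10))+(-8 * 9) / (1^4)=-757 / 6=-126.17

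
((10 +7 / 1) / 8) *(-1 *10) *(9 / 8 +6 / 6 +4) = -4165 / 32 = -130.16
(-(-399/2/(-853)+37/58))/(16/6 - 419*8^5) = 0.00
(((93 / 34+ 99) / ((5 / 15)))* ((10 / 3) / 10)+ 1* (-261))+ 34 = -4259 / 34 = -125.26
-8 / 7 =-1.14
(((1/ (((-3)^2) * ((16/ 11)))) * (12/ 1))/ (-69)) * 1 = -11/ 828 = -0.01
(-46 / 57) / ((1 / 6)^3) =-3312 / 19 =-174.32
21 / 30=7 / 10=0.70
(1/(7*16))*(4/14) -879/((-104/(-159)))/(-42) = 32.00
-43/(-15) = 43/15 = 2.87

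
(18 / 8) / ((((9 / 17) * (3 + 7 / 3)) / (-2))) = -51 / 32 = -1.59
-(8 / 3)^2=-64 / 9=-7.11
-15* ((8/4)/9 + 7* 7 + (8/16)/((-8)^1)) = -35395/48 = -737.40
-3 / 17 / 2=-3 / 34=-0.09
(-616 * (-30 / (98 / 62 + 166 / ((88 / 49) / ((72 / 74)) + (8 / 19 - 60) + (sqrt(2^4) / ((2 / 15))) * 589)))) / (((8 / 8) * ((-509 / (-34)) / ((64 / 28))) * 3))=219003327397888 / 370257001415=591.49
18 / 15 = 6 / 5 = 1.20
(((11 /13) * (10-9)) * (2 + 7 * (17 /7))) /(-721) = -209 /9373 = -0.02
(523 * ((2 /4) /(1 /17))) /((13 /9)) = 80019 /26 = 3077.65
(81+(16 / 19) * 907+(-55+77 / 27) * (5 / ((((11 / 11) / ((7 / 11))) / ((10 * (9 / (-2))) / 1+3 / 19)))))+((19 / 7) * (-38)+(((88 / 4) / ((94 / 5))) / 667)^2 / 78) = 250253656801257541 / 30585450526722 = 8182.11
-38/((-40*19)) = 1/20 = 0.05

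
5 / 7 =0.71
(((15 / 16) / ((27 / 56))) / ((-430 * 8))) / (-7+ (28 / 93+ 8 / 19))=4123 / 45791904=0.00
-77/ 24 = -3.21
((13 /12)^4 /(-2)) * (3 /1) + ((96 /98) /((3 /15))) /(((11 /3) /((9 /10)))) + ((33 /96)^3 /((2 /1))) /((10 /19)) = -7870595743 /9537454080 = -0.83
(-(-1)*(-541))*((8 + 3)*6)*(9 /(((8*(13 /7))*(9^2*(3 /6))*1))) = -41657 /78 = -534.06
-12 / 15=-4 / 5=-0.80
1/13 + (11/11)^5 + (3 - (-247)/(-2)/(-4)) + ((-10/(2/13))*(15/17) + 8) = -25461/1768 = -14.40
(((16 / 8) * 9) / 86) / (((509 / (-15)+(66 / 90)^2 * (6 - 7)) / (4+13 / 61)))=-520425 / 20343988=-0.03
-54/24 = -9/4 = -2.25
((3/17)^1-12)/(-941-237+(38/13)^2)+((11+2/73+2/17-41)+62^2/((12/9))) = 699789821151/245268758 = 2853.16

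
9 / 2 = 4.50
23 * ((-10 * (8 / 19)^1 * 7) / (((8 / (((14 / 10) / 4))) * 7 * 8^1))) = -161 / 304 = -0.53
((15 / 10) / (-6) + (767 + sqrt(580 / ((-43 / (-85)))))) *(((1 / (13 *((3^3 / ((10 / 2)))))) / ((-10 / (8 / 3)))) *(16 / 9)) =-5.41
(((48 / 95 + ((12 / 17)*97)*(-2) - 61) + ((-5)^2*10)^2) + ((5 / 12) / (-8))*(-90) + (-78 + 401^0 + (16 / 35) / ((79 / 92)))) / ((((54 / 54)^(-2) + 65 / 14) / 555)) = 98706531546339 / 16126744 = 6120673.31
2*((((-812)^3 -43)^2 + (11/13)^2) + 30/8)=193768394629773152335/338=573279274052583290.93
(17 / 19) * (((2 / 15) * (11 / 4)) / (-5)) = -187 / 2850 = -0.07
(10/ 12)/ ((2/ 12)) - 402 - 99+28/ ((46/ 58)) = -10596/ 23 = -460.70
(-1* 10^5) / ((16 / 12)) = -75000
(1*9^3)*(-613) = -446877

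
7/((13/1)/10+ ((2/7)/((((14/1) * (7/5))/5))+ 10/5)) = 24010/11569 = 2.08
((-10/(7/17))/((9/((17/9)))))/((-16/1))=1445/4536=0.32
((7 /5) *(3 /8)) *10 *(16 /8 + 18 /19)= 294 /19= 15.47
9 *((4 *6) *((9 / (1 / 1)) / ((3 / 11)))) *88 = 627264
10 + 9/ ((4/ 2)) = 14.50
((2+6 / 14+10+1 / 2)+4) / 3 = 79 / 14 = 5.64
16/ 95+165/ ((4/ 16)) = 62716/ 95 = 660.17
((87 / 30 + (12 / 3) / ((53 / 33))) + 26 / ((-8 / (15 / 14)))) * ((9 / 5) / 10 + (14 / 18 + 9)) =19.00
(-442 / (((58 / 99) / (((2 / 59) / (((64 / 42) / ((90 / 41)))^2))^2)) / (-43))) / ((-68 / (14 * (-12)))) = 396.61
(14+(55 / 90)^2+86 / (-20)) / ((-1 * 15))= -16319 / 24300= -0.67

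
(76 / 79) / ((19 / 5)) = 20 / 79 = 0.25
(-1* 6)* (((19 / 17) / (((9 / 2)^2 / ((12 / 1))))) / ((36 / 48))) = -2432 / 459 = -5.30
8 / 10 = 4 / 5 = 0.80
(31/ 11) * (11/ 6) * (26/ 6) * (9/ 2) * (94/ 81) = 18941/ 162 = 116.92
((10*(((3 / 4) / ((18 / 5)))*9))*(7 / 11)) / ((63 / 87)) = 725 / 44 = 16.48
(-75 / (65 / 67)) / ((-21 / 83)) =27805 / 91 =305.55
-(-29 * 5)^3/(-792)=-3048625/792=-3849.27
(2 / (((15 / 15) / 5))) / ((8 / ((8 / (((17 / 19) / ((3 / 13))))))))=570 / 221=2.58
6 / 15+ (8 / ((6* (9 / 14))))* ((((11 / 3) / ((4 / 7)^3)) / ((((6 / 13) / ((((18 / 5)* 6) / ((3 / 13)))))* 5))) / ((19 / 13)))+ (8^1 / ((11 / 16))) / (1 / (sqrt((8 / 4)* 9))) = 1180.86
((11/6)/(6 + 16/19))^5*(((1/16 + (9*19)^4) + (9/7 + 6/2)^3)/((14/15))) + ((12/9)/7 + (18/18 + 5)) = 1871251405515959908618679/1478849206947840000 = 1265342.94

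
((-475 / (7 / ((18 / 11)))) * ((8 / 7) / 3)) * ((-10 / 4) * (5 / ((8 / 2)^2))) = 35625 / 1078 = 33.05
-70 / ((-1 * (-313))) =-70 / 313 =-0.22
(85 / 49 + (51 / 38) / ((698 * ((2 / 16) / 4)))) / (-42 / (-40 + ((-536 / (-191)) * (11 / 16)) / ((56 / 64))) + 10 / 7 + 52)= 4915306594 / 149246483197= 0.03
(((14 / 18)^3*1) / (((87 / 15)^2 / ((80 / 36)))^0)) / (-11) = -0.04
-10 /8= -5 /4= -1.25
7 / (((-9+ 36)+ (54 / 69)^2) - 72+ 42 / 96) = -59248 / 371993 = -0.16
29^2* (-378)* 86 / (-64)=6834807 / 16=427175.44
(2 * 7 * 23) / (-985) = -322 / 985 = -0.33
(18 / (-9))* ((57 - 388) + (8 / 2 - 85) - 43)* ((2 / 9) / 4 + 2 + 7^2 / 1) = 418145 / 9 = 46460.56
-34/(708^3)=-17/177447456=-0.00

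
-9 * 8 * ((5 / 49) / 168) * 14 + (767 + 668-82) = 66267 / 49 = 1352.39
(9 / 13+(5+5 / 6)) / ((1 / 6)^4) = 109944 / 13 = 8457.23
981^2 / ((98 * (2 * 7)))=962361 / 1372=701.43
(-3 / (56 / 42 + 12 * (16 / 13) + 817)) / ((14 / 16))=-936 / 227437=-0.00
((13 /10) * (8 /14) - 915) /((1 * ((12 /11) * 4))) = -351989 /1680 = -209.52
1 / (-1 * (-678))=1 / 678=0.00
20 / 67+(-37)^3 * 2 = -6787482 / 67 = -101305.70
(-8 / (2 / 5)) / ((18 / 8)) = -80 / 9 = -8.89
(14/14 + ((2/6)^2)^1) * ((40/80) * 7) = 35/9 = 3.89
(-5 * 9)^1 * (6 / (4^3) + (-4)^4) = -368775 / 32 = -11524.22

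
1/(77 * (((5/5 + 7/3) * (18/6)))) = 1/770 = 0.00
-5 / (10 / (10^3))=-500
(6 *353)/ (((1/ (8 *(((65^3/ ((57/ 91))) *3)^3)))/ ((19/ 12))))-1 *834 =22038350379256851554386426/ 361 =61048061992401250843175.70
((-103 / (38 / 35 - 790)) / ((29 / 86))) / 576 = 155015 / 230615424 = 0.00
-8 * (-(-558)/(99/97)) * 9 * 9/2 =-1948536/11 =-177139.64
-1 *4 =-4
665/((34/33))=21945/34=645.44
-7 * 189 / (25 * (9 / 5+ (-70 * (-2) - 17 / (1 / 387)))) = 189 / 22990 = 0.01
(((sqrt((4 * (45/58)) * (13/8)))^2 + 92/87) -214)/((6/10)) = -361745/1044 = -346.50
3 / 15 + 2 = 11 / 5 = 2.20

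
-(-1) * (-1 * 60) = -60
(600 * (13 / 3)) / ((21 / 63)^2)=23400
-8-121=-129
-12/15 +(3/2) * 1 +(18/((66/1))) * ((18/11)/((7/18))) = 15649/8470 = 1.85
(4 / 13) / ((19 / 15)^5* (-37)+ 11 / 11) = -759375 / 295282936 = -0.00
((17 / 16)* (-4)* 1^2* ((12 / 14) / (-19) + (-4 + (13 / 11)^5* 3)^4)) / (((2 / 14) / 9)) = -989605047152403942016631607 / 51128999614874560699276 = -19355.06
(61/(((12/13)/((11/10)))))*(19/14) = 165737/1680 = 98.65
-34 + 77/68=-2235/68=-32.87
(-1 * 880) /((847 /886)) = -920.52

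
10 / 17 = 0.59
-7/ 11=-0.64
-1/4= -0.25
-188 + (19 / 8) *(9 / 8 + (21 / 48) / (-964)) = -22868141 / 123392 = -185.33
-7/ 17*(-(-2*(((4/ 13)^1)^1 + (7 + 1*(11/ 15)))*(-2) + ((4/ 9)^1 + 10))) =174482/ 9945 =17.54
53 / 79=0.67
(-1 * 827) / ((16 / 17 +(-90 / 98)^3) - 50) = 1654027291 / 99668391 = 16.60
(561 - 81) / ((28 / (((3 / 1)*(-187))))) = -67320 / 7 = -9617.14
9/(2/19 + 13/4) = 228/85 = 2.68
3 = 3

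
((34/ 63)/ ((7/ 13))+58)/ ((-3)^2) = 6.56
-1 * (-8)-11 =-3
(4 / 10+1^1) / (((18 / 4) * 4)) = 7 / 90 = 0.08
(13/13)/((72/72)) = 1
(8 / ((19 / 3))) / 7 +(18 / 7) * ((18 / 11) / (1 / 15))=92604 / 1463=63.30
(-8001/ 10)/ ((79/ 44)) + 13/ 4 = -698953/ 1580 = -442.38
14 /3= 4.67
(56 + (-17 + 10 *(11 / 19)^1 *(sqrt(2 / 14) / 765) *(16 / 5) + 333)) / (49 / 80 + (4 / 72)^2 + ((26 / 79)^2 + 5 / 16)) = 158171904 *sqrt(7) / 47383611947 + 7522152480 / 20956927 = 358.94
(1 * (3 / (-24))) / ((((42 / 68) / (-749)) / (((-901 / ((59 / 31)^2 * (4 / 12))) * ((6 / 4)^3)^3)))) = -31000747812597 / 7129088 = -4348487.19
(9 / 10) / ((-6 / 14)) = -21 / 10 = -2.10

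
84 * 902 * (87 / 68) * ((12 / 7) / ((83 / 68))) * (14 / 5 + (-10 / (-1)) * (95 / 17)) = 7989465.19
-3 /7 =-0.43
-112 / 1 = -112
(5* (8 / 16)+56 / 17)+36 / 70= 7507 / 1190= 6.31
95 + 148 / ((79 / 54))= 15497 / 79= 196.16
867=867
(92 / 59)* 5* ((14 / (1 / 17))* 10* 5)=92779.66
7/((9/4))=28/9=3.11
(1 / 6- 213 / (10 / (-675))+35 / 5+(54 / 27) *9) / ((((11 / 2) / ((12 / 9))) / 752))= 23630848 / 9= 2625649.78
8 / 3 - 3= -1 / 3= -0.33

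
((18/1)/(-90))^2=1/25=0.04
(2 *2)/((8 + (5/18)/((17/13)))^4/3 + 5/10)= 105212405952/39894511049305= 0.00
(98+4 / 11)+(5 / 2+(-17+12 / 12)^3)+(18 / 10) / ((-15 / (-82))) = -2191913 / 550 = -3985.30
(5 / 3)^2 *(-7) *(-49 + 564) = -10013.89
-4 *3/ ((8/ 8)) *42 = -504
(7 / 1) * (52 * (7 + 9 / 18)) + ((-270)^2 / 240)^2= 1519905 / 16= 94994.06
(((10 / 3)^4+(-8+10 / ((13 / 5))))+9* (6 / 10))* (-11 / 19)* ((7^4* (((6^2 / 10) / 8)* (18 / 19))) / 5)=-17340432571 / 1173250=-14779.83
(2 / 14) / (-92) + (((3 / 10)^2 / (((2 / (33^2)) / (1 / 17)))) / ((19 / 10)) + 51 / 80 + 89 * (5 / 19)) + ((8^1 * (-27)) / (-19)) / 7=113151217 / 4160240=27.20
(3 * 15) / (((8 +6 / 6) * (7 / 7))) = 5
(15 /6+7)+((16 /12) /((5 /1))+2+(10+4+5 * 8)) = 1973 /30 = 65.77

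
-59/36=-1.64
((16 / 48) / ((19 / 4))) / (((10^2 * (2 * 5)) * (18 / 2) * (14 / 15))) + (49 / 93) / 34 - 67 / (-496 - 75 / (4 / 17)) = 20093502143 / 205583912100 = 0.10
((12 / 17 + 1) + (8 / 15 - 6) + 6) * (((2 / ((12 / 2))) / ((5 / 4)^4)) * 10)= 292352 / 95625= 3.06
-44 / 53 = -0.83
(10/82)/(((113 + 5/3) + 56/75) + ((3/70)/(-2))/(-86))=903000/854591413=0.00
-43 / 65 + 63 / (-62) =-6761 / 4030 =-1.68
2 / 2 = 1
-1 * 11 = -11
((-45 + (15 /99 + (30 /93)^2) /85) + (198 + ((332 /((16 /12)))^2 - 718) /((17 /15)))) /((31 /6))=58469007638 /5570917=10495.40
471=471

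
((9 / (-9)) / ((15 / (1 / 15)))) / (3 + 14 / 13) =-13 / 11925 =-0.00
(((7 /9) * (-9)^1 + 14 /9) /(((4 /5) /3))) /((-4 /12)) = 61.25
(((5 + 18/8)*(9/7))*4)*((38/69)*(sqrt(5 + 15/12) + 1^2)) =1653/23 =71.87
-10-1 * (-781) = 771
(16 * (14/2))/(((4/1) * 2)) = 14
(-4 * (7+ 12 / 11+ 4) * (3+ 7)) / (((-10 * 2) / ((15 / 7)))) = 570 / 11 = 51.82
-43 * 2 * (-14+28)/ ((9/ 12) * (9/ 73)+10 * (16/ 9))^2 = -3.77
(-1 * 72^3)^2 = 139314069504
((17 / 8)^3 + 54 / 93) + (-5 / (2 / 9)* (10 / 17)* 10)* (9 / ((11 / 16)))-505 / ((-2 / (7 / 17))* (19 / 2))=-96516972273 / 56393216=-1711.50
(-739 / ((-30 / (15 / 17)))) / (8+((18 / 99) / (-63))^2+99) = 354904011 / 1747145998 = 0.20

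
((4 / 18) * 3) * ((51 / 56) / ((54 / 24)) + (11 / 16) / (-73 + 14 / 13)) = 11287 / 42840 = 0.26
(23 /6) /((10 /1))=23 /60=0.38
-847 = -847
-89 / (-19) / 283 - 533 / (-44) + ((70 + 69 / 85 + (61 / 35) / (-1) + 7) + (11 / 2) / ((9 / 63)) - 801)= -94921243867 / 140769860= -674.30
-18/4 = -9/2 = -4.50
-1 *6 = -6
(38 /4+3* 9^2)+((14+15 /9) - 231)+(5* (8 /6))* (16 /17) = 43.44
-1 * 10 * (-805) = 8050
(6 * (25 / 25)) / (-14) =-3 / 7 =-0.43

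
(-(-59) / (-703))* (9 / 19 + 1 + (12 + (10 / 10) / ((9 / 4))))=-140420 / 120213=-1.17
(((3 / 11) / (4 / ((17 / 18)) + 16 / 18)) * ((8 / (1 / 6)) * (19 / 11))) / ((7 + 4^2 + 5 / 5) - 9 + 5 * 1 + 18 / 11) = 1539 / 7546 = 0.20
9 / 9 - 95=-94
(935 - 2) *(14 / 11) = 13062 / 11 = 1187.45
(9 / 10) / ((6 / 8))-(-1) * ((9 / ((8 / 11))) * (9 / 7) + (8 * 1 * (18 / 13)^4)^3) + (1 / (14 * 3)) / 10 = 99572990099481087691 / 3914078300576808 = 25439.70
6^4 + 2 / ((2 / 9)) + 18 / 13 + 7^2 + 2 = 17646 / 13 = 1357.38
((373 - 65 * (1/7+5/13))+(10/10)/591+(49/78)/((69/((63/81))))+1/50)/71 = 4.77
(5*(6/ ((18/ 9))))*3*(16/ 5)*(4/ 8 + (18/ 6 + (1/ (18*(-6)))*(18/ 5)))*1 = 2496/ 5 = 499.20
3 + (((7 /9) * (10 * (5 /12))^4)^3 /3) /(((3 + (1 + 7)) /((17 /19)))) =347557668595904192039 /994970200485888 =349314.65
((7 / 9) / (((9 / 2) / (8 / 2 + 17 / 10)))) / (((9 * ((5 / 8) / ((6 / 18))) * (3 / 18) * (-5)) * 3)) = -2128 / 91125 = -0.02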